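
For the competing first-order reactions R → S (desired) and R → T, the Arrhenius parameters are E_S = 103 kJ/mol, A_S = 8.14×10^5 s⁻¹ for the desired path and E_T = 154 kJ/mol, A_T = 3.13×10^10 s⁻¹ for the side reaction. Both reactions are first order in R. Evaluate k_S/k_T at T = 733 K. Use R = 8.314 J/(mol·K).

k_S/k_T = (A_S/A_T)·exp[−(E_S−E_T)/(RT)] = (A_S/A_T)·exp[(E_T−E_S)/(RT)].
(E_T−E_S)/(RT) = (154−103)×10³/(8.314×733) = 51000/6094 = 8.369.
k_S/k_T = (8.14×10^5/3.13×10^10)·exp(8.369) = 2.601×10^-5 × 4310 = 0.112.
Since E_S < E_T, lowering the temperature improves selectivity toward S.

0.112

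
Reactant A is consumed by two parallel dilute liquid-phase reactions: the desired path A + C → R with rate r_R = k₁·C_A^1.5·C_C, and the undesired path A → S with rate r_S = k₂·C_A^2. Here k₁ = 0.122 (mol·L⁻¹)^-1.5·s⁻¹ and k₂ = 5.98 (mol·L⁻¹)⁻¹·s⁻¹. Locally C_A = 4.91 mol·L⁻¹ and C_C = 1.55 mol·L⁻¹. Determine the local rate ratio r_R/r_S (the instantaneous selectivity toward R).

0.0143

S_{R/S} = r_R/r_S = (k₁·C_A^1.5·C_C)/(k₂·C_A^2) = (k₁/k₂)·C_A^-0.5·C_C.
= (0.122×4.910^1.5×1.550) / (5.98×4.910^2) = 2.057/144.2 = 0.0143.
The undesired path is higher order in A, so low C_A (CSTR or dilute feed) favours R.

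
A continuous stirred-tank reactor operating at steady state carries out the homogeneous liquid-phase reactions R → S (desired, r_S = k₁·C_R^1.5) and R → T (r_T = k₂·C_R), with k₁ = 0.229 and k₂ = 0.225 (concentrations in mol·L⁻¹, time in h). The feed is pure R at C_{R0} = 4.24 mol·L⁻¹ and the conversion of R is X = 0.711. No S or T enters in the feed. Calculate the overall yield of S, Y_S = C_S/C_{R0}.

Exit C_R = C_{R0}(1−X) = 4.24×0.289 = 1.225 mol·L⁻¹.
A CSTR operates uniformly at the exit composition, giving r_S = 0.3106 and r_T = 0.2757 (each k·C_R^n at C_R = 1.225).
Fraction of consumed R going to S: r_S/(r_S+r_T) = 0.5298.
C_S = 0.5298·C_{R0}·X = 0.5298×4.24×0.711 = 1.60 mol·L⁻¹; Y_S = C_S/C_{R0} = 0.377.

0.377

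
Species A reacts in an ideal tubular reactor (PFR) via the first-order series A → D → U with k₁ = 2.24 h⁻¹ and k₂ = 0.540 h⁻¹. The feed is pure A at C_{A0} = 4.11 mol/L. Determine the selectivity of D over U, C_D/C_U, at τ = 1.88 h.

For first-order series with pure A initially, C_D(τ) = k₁C_{A0}/(k₂−k₁)·(e^(−k₁τ) − e^(−k₂τ)).
e^(−k₁τ) = e^(−2.24×1.88) = e^(−4.211) = 0.01483; e^(−k₂τ) = e^(−1.015) = 0.3623.
C_D = 2.24×4.11/(0.540−2.24) × (0.01483−0.3623) = (-5.416)×(-0.3475) = 1.882 mol/L.
C_A = C_{A0}e^(−k₁τ) = 0.06095 mol/L, so C_U = C_{A0}−C_A−C_D = 2.167 mol/L; C_D/C_U = 0.868.

0.868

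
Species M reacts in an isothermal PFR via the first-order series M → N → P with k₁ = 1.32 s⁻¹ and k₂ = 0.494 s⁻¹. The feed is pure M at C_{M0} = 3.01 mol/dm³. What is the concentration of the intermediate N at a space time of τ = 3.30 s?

Solving the coupled first-order balances gives C_N(τ) = [k₁/(k₂−k₁)]·C_{M0}·(e^(−k₁τ) − e^(−k₂τ)).
e^(−k₁τ) = e^(−1.32×3.30) = e^(−4.356) = 0.01283; e^(−k₂τ) = e^(−1.630) = 0.1959.
C_N = 1.32×3.01/(0.494−1.32) × (0.01283−0.1959) = (-4.810)×(-0.1831) = 0.8806 mol/dm³.

0.881 mol/dm³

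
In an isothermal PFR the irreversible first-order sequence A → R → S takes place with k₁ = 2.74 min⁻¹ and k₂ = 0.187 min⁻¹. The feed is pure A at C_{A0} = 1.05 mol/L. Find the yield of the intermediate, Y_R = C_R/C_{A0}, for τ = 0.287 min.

The intermediate concentration in a first-order A→B→C sequence is C_R = k₁C_{A0}(e^(−k₁τ) − e^(−k₂τ))/(k₂−k₁).
e^(−k₁τ) = e^(−2.74×0.287) = e^(−0.7864) = 0.4555; e^(−k₂τ) = e^(−0.05367) = 0.9477.
C_R = 2.74×1.05/(0.187−2.74) × (0.4555−0.9477) = (-1.127)×(-0.4923) = 0.5547 mol/L.
Y_R = C_R/C_{A0} = 0.5547/1.05 = 0.528.

0.528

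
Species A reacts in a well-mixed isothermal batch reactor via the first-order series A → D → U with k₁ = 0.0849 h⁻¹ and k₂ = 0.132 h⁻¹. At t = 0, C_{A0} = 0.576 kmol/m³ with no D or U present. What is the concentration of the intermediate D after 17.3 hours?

0.133 kmol/m³

Solving the coupled first-order balances gives C_D(t) = [k₁/(k₂−k₁)]·C_{A0}·(e^(−k₁t) − e^(−k₂t)).
e^(−k₁t) = e^(−0.0849×17.3) = e^(−1.469) = 0.2302; e^(−k₂t) = e^(−2.284) = 0.1019.
C_D = 0.0849×0.576/(0.132−0.0849) × (0.2302−0.1019) = 1.038×0.1283 = 0.1332 kmol/m³.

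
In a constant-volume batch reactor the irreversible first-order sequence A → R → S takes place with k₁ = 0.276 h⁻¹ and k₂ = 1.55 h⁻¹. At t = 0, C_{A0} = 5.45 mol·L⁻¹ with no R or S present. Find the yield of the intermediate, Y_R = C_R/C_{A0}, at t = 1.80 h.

0.119

The intermediate concentration in a first-order A→B→C sequence is C_R = k₁C_{A0}(e^(−k₁t) − e^(−k₂t))/(k₂−k₁).
e^(−k₁t) = e^(−0.276×1.80) = e^(−0.4968) = 0.6085; e^(−k₂t) = e^(−2.790) = 0.06142.
C_R = 0.276×5.45/(1.55−0.276) × (0.6085−0.06142) = 1.181×0.5471 = 0.6459 mol·L⁻¹.
Y_R = C_R/C_{A0} = 0.6459/5.45 = 0.119.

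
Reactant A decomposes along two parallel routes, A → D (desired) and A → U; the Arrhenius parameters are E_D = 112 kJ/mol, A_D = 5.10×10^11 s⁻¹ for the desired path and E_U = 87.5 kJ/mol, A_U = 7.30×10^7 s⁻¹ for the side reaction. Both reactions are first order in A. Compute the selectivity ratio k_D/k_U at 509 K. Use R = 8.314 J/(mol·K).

k_D/k_U = (A_D/A_U)·exp[−(E_D−E_U)/(RT)] = (A_D/A_U)·exp[(E_U−E_D)/(RT)].
(E_U−E_D)/(RT) = (87.5−112)×10³/(8.314×509) = -24500/4232 = -5.789.
k_D/k_U = (5.10×10^11/7.30×10^7)·exp(-5.789) = 6986 × 0.003060 = 21.4.
Since E_D > E_U, raising the temperature improves selectivity toward D.

21.4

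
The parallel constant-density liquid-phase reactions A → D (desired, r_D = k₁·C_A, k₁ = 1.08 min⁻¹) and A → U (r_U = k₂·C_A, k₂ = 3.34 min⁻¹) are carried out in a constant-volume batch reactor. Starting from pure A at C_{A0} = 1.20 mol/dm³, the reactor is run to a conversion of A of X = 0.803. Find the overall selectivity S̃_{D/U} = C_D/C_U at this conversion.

C_A = C_{A0}(1−X) = 0.2364 mol/dm³.
Both paths are first order in A, so the instantaneous fraction to D is constant: dC_D/d(−C_A) = k₁/(k₁+k₂) = 0.2443.
C_D = 0.2443·(C_{A0}−C_A) = 0.2443×0.9636 = 0.235 mol/dm³.
C_U = (C_{A0}−C_A)−C_D = 0.7282 mol/dm³; S̃_{D/U} = 0.2354/0.7282 = 0.323.

0.323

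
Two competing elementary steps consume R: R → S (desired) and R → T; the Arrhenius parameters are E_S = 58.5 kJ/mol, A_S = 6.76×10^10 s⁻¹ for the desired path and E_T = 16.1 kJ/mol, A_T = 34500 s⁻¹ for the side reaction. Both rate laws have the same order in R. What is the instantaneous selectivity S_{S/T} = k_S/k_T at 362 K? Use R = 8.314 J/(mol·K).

Since both paths have the same order in R, the concentration cancels and S_{S/T} = k_S/k_T = (A_S/A_T)·exp[(E_T−E_S)/(RT)].
(E_T−E_S)/(RT) = (16.1−58.5)×10³/(8.314×362) = -42400/3010 = -14.09.
k_S/k_T = (6.76×10^10/34500)·exp(-14.09) = 1.959×10^6 × 7.615×10^-7 = 1.49.

1.49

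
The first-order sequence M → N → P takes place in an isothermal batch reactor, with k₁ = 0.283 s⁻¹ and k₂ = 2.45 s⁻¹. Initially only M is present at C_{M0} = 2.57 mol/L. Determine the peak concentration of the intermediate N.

Evaluating C_N at t_opt = ln(k₂/k₁)/(k₂−k₁) gives C_{N,max}/C_{M0} = (k₁/k₂)^[k₂/(k₂−k₁)].
= (0.283/2.45)^(2.45/(2.45−0.283)) = (0.1155)^(1.131) = 0.08714.
C_{N,max} = 0.08714×2.57 = 0.224 mol/L.

0.224 mol/L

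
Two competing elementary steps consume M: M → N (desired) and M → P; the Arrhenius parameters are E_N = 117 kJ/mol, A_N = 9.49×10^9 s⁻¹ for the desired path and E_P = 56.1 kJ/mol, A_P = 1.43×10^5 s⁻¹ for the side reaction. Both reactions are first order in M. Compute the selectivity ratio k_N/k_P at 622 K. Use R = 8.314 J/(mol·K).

With equal orders, S_{N/P} = k_N/k_P = (A_N/A_P)·exp[(E_P−E_N)/(RT)].
(E_P−E_N)/(RT) = (56.1−117)×10³/(8.314×622) = -60900/5171 = -11.78.
k_N/k_P = (9.49×10^9/1.43×10^5)·exp(-11.78) = 66364 × 7.683×10^-6 = 0.510.
Since E_N > E_P, raising the temperature improves selectivity toward N.

0.510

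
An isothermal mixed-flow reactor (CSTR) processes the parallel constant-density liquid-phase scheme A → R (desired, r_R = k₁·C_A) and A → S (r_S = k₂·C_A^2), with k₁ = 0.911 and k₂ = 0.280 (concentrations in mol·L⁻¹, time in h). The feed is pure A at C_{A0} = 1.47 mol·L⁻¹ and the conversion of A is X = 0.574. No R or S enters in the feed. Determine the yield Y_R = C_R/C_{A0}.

0.481

Exit C_A = C_{A0}(1−X) = 1.47×0.426 = 0.6262 mol·L⁻¹.
A CSTR operates uniformly at the exit composition, giving r_R = 0.5705 and r_S = 0.1098 (each k·C_A^n at C_A = 0.6262).
Fraction of consumed A going to R: r_R/(r_R+r_S) = 0.8386.
C_R = 0.8386·C_{A0}·X = 0.8386×1.47×0.574 = 0.708 mol·L⁻¹; Y_R = C_R/C_{A0} = 0.481.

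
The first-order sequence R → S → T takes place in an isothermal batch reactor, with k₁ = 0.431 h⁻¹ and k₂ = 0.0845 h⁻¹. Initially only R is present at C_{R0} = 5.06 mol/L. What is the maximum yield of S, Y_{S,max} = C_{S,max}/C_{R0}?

For a first-order series the maximum intermediate yield is C_{S,max}/C_{R0} = (k₁/k₂)^[k₂/(k₂−k₁)].
= (0.431/0.0845)^(0.0845/(0.0845−0.431)) = (5.101)^(-0.2439) = 0.6721.

0.672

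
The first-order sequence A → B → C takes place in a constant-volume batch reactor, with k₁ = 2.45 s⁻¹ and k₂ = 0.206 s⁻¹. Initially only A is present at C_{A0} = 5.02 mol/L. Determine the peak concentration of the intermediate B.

4.00 mol/L

For a first-order series the maximum intermediate yield is C_{B,max}/C_{A0} = (k₁/k₂)^[k₂/(k₂−k₁)].
= (2.45/0.206)^(0.206/(0.206−2.45)) = (11.89)^(-0.09180) = 0.7967.
C_{B,max} = 0.7967×5.02 = 4.00 mol/L.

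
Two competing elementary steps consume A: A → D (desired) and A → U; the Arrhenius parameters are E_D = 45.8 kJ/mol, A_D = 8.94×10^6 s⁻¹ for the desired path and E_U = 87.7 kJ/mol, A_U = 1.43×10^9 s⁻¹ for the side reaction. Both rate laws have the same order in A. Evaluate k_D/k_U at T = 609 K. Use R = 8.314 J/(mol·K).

k_D/k_U = (A_D/A_U)·exp[−(E_D−E_U)/(RT)] = (A_D/A_U)·exp[(E_U−E_D)/(RT)].
(E_U−E_D)/(RT) = (87.7−45.8)×10³/(8.314×609) = 41900/5063 = 8.275.
k_D/k_U = (8.94×10^6/1.43×10^9)·exp(8.275) = 0.006252 × 3926 = 24.5.

24.5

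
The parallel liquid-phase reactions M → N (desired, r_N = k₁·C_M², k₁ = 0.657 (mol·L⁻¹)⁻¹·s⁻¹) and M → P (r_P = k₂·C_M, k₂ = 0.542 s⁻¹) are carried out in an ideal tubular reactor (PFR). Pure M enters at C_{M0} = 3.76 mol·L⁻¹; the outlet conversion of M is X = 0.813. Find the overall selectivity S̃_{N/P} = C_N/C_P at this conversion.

C_M = C_{M0}(1−X) = 0.7031 mol·L⁻¹.
Along a PFR/batch, dC_P/dC_M = −r_P/(r_N+r_P) = −k₂/(k₂+k₁·C_M).
Integrating from C_{M0} to C_M: C_P = (0.542/0.657)·ln[(0.542+0.657·3.76)/(0.542+0.657·0.703)] = 0.8250·ln(3.012/1.004) = 0.9064 mol·L⁻¹.
Then C_N = (C_{M0}−C_M) − C_P = 3.057 − 0.9064 = 2.150 mol·L⁻¹.
S̃_{N/P} = C_N/C_P = 2.150/0.9064 = 2.37.

2.37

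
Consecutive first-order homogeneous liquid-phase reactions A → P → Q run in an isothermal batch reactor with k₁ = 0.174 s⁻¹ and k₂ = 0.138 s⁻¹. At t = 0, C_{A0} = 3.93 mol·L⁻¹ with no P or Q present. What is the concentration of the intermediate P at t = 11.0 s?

1.36 mol·L⁻¹

The intermediate concentration in a first-order A→B→C sequence is C_P = k₁C_{A0}(e^(−k₁t) − e^(−k₂t))/(k₂−k₁).
e^(−k₁t) = e^(−0.174×11.0) = e^(−1.914) = 0.1475; e^(−k₂t) = e^(−1.518) = 0.2191.
C_P = 0.174×3.93/(0.138−0.174) × (0.1475−0.2191) = (-19.00)×(-0.07166) = 1.361 mol·L⁻¹.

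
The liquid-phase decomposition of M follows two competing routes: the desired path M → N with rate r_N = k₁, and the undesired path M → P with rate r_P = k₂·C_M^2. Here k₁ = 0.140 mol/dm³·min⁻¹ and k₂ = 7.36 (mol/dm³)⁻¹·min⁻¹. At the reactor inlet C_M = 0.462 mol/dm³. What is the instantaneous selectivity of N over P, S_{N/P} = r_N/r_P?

S_{N/P} = r_N/r_P = (k₁)/(k₂·C_M^2) = (k₁/k₂)·C_M^-2.
= (0.140) / (7.36×0.4620^2) = 0.1400/1.571 = 0.0891.
The undesired path is higher order in M, so low C_M (CSTR or dilute feed) favours N.

0.0891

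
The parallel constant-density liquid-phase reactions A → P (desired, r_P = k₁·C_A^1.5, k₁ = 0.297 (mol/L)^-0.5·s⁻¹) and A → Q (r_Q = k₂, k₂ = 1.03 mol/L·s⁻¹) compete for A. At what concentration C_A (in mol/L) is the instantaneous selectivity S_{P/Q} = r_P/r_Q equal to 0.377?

S_{P/Q} = (k₁/k₂)·C_A^1.5 ⇒ C_A = (S·k₂/k₁)^(1/1.5).
= (0.377×1.03/0.297)^(0.6667) = (1.307)^(0.6667) = 1.20 mol/L.

1.20 mol/L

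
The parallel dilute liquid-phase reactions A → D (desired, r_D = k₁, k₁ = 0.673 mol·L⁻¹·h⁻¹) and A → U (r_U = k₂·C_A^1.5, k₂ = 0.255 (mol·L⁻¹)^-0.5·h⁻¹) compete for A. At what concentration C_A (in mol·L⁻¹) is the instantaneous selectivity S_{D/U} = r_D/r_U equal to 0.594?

S_{D/U} = (k₁/k₂)·C_A^-1.5 ⇒ C_A = (S·k₂/k₁)^(1/(-1.5)).
= (0.594×0.255/0.673)^(-0.6667) = (0.2251)^(-0.6667) = 2.70 mol·L⁻¹.

2.70 mol·L⁻¹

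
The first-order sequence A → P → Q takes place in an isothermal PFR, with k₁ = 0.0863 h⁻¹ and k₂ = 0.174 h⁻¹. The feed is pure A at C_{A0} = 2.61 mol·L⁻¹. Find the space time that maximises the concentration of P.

The intermediate peaks when r₁ = r₂, i.e. k₁e^(−k₁τ) = k₂e^(−k₂τ), giving τ_opt = ln(k₂/k₁)/(k₂−k₁).
= ln(0.174/0.0863)/(0.174−0.0863) = ln(2.016)/0.08770 = 0.7012/0.08770 = 8.00 h.

8.00 h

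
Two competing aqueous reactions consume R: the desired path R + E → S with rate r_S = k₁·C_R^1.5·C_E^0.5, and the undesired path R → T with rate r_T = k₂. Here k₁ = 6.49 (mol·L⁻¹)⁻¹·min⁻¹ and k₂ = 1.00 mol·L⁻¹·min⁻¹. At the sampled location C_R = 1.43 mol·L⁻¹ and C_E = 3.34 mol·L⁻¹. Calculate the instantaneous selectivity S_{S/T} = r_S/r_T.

20.3

S_{S/T} = r_S/r_T = (k₁·C_R^1.5·C_E^0.5)/(k₂) = (k₁/k₂)·C_R^1.5·C_E^0.5.
= (6.49×1.430^1.5×3.340^0.5) / (1.00) = 20.28/1.000 = 20.3.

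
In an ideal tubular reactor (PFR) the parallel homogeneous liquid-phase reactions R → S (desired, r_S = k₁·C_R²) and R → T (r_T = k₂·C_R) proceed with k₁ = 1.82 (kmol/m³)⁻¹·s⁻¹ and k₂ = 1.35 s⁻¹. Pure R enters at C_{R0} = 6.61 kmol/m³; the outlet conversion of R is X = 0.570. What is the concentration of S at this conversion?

C_R = C_{R0}(1−X) = 2.842 kmol/m³.
Along a PFR/batch, dC_T/dC_R = −r_T/(r_S+r_T) = −k₂/(k₂+k₁·C_R).
Integrating from C_{R0} to C_R: C_T = (1.35/1.82)·ln[(1.35+1.82·6.61)/(1.35+1.82·2.84)] = 0.7418·ln(13.38/6.523) = 0.5329 kmol/m³.
Then C_S = (C_{R0}−C_R) − C_T = 3.768 − 0.5329 = 3.235 kmol/m³.

3.23 kmol/m³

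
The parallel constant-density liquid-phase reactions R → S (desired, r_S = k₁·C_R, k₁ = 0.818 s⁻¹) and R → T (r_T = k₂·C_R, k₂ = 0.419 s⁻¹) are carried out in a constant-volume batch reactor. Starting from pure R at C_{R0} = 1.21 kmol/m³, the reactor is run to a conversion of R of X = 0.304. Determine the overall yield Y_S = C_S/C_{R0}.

C_R = C_{R0}(1−X) = 0.8422 kmol/m³.
Both paths are first order in R, so the instantaneous fraction to S is constant: dC_S/d(−C_R) = k₁/(k₁+k₂) = 0.6613.
C_S = 0.6613·(C_{R0}−C_R) = 0.6613×0.3678 = 0.243 kmol/m³.
Y_S = C_S/C_{R0} = 0.2432/1.21 = 0.201.

0.201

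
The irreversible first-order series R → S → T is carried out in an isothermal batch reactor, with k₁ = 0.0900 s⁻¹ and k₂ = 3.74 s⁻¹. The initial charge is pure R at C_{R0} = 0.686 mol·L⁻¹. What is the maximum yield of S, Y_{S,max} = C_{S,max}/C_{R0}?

0.0220

Evaluating C_S at t_opt = ln(k₂/k₁)/(k₂−k₁) gives C_{S,max}/C_{R0} = (k₁/k₂)^[k₂/(k₂−k₁)].
= (0.0900/3.74)^(3.74/(3.74−0.0900)) = (0.02406)^(1.025) = 0.02195.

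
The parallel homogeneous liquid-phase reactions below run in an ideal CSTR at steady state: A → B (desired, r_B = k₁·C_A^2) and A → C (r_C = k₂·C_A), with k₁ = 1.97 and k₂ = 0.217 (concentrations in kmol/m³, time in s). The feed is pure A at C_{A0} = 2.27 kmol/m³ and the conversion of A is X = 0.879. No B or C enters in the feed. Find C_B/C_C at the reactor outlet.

2.49

Exit C_A = C_{A0}(1−X) = 2.27×0.121 = 0.2747 kmol/m³.
A CSTR operates uniformly at the exit composition, giving r_B = 0.1486 and r_C = 0.05960 (each k·C_A^n at C_A = 0.2747).
Overall selectivity = C_B/C_C = r_Bτ/(r_Cτ) = r_B/r_C = 2.49.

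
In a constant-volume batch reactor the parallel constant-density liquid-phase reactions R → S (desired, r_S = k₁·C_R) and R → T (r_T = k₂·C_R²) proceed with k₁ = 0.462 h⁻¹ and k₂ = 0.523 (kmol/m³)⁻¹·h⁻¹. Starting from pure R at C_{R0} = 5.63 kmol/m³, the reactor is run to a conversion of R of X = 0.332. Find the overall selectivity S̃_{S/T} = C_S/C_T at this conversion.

0.190

C_R = C_{R0}(1−X) = 3.761 kmol/m³.
Along a PFR/batch, dC_S/dC_R = −r_S/(r_S+r_T) = −k₁/(k₁+k₂·C_R).
Integrating from C_{R0} to C_R: C_S = (0.462/0.523)·ln[(0.462+0.523·5.63)/(0.462+0.523·3.76)] = 0.8834·ln(3.406/2.429) = 0.2988 kmol/m³.
C_T = (C_{R0}−C_R)−C_S = 1.570 kmol/m³; S̃_{S/T} = 0.2988/1.570 = 0.190.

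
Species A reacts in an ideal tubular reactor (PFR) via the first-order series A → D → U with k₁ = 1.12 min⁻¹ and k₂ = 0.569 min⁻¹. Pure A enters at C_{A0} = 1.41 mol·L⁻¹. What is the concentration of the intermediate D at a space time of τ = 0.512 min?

0.526 mol·L⁻¹

For first-order series with pure A initially, C_D(τ) = k₁C_{A0}/(k₂−k₁)·(e^(−k₁τ) − e^(−k₂τ)).
e^(−k₁τ) = e^(−1.12×0.512) = e^(−0.5734) = 0.5636; e^(−k₂τ) = e^(−0.2913) = 0.7473.
C_D = 1.12×1.41/(0.569−1.12) × (0.5636−0.7473) = (-2.866)×(-0.1837) = 0.5265 mol·L⁻¹.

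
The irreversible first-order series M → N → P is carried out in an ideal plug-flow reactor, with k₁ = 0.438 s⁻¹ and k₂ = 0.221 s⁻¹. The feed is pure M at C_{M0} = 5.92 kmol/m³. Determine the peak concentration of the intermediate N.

For a first-order series the maximum intermediate yield is C_{N,max}/C_{M0} = (k₁/k₂)^[k₂/(k₂−k₁)].
= (0.438/0.221)^(0.221/(0.221−0.438)) = (1.982)^(-1.018) = 0.4982.
C_{N,max} = 0.4982×5.92 = 2.95 kmol/m³.

2.95 kmol/m³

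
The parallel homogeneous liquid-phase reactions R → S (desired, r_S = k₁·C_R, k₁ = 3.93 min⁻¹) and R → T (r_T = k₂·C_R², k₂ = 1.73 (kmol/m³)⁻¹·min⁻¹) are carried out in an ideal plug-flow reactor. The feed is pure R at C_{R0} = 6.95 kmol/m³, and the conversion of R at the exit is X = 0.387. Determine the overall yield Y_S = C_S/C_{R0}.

C_R = C_{R0}(1−X) = 4.260 kmol/m³.
Along a PFR/batch, dC_S/dC_R = −r_S/(r_S+r_T) = −k₁/(k₁+k₂·C_R).
Integrating from C_{R0} to C_R: C_S = (3.93/1.73)·ln[(3.93+1.73·6.95)/(3.93+1.73·4.26)] = 2.272·ln(15.95/11.30) = 0.7834 kmol/m³.
Y_S = C_S/C_{R0} = 0.7834/6.95 = 0.113.

0.113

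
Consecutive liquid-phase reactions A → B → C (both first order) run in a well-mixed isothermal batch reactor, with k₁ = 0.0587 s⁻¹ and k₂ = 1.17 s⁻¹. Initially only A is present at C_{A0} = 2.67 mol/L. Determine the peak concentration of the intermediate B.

0.114 mol/L

At the optimum, C_{B,max}/C_{A0} = (k₁/k₂)^[k₂/(k₂−k₁)].
= (0.0587/1.17)^(1.17/(1.17−0.0587)) = (0.05017)^(1.053) = 0.04284.
C_{B,max} = 0.04284×2.67 = 0.114 mol/L.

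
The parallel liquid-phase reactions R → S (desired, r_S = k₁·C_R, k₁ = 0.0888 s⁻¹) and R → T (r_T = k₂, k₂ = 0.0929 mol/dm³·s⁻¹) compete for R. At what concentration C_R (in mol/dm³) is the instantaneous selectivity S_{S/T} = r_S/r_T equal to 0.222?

0.232 mol/dm³

S_{S/T} = (k₁/k₂)·C_R ⇒ C_R = S·k₂/k₁.
= 0.222×0.0929/0.0888 = 0.232 mol/dm³.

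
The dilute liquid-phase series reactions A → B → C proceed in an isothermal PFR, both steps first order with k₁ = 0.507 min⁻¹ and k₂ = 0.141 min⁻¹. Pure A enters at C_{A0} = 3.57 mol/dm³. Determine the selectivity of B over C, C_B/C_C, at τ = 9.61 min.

Solving the coupled first-order balances gives C_B(τ) = [k₁/(k₂−k₁)]·C_{A0}·(e^(−k₁τ) − e^(−k₂τ)).
e^(−k₁τ) = e^(−0.507×9.61) = e^(−4.872) = 0.007656; e^(−k₂τ) = e^(−1.355) = 0.2579.
C_B = 0.507×3.57/(0.141−0.507) × (0.007656−0.2579) = (-4.945)×(-0.2503) = 1.238 mol/dm³.
C_A = C_{A0}e^(−k₁τ) = 0.02733 mol/dm³, so C_C = C_{A0}−C_A−C_B = 2.305 mol/dm³; C_B/C_C = 0.537.

0.537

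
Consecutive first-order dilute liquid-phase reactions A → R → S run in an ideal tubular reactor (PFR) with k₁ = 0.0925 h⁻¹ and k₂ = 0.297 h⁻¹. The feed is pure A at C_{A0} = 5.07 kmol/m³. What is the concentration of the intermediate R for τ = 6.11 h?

0.930 kmol/m³

For first-order series with pure A initially, C_R(τ) = k₁C_{A0}/(k₂−k₁)·(e^(−k₁τ) − e^(−k₂τ)).
e^(−k₁τ) = e^(−0.0925×6.11) = e^(−0.5652) = 0.5683; e^(−k₂τ) = e^(−1.815) = 0.1629.
C_R = 0.0925×5.07/(0.297−0.0925) × (0.5683−0.1629) = 2.293×0.4054 = 0.9296 kmol/m³.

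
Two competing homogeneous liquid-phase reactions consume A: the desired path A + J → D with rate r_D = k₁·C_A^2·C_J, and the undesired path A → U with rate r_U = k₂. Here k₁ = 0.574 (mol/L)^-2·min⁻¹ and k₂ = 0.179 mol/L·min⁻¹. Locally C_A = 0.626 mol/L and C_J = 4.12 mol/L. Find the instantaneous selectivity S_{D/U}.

5.18

S_{D/U} = r_D/r_U = (k₁·C_A^2·C_J)/(k₂) = (k₁/k₂)·C_A^2·C_J.
= (0.574×0.6260^2×4.120) / (0.179) = 0.9267/0.1790 = 5.18.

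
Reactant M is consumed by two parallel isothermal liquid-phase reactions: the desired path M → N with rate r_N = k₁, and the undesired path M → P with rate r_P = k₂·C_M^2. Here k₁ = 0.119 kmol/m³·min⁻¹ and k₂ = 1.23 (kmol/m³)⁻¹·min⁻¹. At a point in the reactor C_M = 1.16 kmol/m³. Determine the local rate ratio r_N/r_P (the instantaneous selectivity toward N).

0.0719

S_{N/P} = r_N/r_P = (k₁)/(k₂·C_M^2) = (k₁/k₂)·C_M^-2.
= (0.119) / (1.23×1.160^2) = 0.1190/1.655 = 0.0719.
The undesired path is higher order in M, so low C_M (CSTR or dilute feed) favours N.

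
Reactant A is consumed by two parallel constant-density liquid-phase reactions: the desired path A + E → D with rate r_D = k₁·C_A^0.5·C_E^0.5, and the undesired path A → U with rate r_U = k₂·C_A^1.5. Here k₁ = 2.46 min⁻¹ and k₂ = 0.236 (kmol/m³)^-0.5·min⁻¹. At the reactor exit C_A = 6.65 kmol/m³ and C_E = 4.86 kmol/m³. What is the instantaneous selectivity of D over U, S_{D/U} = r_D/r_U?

3.46

S_{D/U} = r_D/r_U = (k₁·C_A^0.5·C_E^0.5)/(k₂·C_A^1.5) = (k₁/k₂)·C_A⁻¹·C_E^0.5.
= (2.46×6.650^0.5×4.860^0.5) / (0.236×6.650^1.5) = 13.99/4.047 = 3.46.
The undesired path is higher order in A, so low C_A (CSTR or dilute feed) favours D.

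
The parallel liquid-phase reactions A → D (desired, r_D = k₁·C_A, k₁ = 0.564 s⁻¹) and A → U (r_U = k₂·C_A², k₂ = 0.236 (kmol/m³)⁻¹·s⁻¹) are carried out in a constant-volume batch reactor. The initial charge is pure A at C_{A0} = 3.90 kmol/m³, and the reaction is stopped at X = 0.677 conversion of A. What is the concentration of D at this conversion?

1.30 kmol/m³

C_A = C_{A0}(1−X) = 1.260 kmol/m³.
Along a PFR/batch, dC_D/dC_A = −r_D/(r_D+r_U) = −k₁/(k₁+k₂·C_A).
Integrating from C_{A0} to C_A: C_D = (0.564/0.236)·ln[(0.564+0.236·3.90)/(0.564+0.236·1.26)] = 2.390·ln(1.484/0.8613) = 1.301 kmol/m³.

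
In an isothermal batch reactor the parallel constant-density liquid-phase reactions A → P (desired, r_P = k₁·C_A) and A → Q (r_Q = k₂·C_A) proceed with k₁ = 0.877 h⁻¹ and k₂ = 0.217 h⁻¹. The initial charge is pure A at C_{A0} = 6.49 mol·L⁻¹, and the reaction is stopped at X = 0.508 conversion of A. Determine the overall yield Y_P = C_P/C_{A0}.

C_A = C_{A0}(1−X) = 3.193 mol·L⁻¹.
Both paths are first order in A, so the instantaneous fraction to P is constant: dC_P/d(−C_A) = k₁/(k₁+k₂) = 0.8016.
C_P = 0.8016·(C_{A0}−C_A) = 0.8016×3.297 = 2.64 mol·L⁻¹.
Y_P = C_P/C_{A0} = 2.643/6.49 = 0.407.

0.407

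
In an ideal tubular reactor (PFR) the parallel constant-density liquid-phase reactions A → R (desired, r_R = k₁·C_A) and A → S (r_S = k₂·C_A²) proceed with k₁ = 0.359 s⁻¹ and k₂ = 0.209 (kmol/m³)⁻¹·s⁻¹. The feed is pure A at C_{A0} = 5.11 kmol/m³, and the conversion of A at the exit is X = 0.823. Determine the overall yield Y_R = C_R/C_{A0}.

C_A = C_{A0}(1−X) = 0.9045 kmol/m³.
Along a PFR/batch, dC_R/dC_A = −r_R/(r_R+r_S) = −k₁/(k₁+k₂·C_A).
Integrating from C_{A0} to C_A: C_R = (0.359/0.209)·ln[(0.359+0.209·5.11)/(0.359+0.209·0.904)] = 1.718·ln(1.427/0.5480) = 1.644 kmol/m³.
Y_R = C_R/C_{A0} = 1.644/5.11 = 0.322.

0.322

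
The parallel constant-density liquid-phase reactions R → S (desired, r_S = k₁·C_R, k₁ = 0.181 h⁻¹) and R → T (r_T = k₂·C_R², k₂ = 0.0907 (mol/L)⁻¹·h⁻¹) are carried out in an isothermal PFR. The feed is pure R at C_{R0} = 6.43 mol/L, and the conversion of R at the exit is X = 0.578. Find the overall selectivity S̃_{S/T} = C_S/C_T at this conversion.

C_R = C_{R0}(1−X) = 2.713 mol/L.
Along a PFR/batch, dC_S/dC_R = −r_S/(r_S+r_T) = −k₁/(k₁+k₂·C_R).
Integrating from C_{R0} to C_R: C_S = (0.181/0.0907)·ln[(0.181+0.0907·6.43)/(0.181+0.0907·2.71)] = 1.996·ln(0.7642/0.4271) = 1.161 mol/L.
C_T = (C_{R0}−C_R)−C_S = 2.556 mol/L; S̃_{S/T} = 1.161/2.556 = 0.454.

0.454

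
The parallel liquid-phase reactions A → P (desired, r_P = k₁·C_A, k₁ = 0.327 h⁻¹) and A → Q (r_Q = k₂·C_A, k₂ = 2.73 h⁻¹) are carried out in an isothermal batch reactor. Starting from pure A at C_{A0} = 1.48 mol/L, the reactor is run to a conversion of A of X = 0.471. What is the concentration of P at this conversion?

C_A = C_{A0}(1−X) = 0.7829 mol/L.
Both paths are first order in A, so the instantaneous fraction to P is constant: dC_P/d(−C_A) = k₁/(k₁+k₂) = 0.1070.
C_P = 0.1070·(C_{A0}−C_A) = 0.1070×0.6971 = 0.0746 mol/L.

0.0746 mol/L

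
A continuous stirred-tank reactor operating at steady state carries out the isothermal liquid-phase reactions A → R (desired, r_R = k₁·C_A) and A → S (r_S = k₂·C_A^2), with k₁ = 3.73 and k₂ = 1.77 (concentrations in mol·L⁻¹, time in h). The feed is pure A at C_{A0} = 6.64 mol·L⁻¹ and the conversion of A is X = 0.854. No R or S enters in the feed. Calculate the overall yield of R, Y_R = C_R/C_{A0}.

0.585

Exit C_A = C_{A0}(1−X) = 6.64×0.146 = 0.9694 mol·L⁻¹.
In a CSTR the entire volume is at exit conditions, so r_R = 3.73×0.9694 = 3.616 and r_S = 1.77×0.9694^2 = 1.663.
Fraction of consumed A going to R: r_R/(r_R+r_S) = 0.6849.
C_R = 0.6849·C_{A0}·X = 0.6849×6.64×0.854 = 3.88 mol·L⁻¹; Y_R = C_R/C_{A0} = 0.585.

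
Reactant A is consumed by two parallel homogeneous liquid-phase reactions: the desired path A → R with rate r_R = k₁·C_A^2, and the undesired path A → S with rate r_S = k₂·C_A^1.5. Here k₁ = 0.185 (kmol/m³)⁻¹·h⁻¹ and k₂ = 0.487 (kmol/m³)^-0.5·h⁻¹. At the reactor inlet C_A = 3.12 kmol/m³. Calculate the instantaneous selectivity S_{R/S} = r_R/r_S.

0.671

S_{R/S} = r_R/r_S = (k₁·C_A^2)/(k₂·C_A^1.5) = (k₁/k₂)·C_A^0.5.
= (0.185×3.120^2) / (0.487×3.120^1.5) = 1.801/2.684 = 0.671.
Since the desired path is higher order in A, keeping C_A high (PFR or concentrated feed) favours R.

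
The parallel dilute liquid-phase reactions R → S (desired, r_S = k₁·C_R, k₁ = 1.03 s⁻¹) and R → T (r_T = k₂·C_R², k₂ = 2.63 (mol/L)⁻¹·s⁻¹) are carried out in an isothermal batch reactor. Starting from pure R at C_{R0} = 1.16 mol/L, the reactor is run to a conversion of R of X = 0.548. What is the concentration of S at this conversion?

0.206 mol/L

C_R = C_{R0}(1−X) = 0.5243 mol/L.
Along a PFR/batch, dC_S/dC_R = −r_S/(r_S+r_T) = −k₁/(k₁+k₂·C_R).
Integrating from C_{R0} to C_R: C_S = (1.03/2.63)·ln[(1.03+2.63·1.16)/(1.03+2.63·0.524)] = 0.3916·ln(4.081/2.409) = 0.2064 mol/L.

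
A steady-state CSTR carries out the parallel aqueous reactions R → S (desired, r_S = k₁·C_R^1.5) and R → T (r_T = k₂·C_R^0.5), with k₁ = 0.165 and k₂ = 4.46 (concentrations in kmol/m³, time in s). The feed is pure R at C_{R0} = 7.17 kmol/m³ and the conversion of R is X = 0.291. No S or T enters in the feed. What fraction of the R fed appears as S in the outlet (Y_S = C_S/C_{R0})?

Exit C_R = C_{R0}(1−X) = 7.17×0.709 = 5.084 kmol/m³.
Rates in a CSTR are evaluated at the outlet concentration: r_S = 0.165×5.084^1.5 = 1.891, r_T = 4.46×5.084^0.5 = 10.06.
Fraction of consumed R going to S: r_S/(r_S+r_T) = 0.1583.
C_S = 0.1583·C_{R0}·X = 0.1583×7.17×0.291 = 0.330 kmol/m³; Y_S = C_S/C_{R0} = 0.0461.

0.0461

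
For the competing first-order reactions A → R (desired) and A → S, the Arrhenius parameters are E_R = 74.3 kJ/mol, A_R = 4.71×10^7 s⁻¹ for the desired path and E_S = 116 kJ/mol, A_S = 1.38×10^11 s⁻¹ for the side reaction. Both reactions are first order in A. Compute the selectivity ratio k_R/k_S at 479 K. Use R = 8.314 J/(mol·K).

Since both paths have the same order in A, the concentration cancels and S_{R/S} = k_R/k_S = (A_R/A_S)·exp[(E_S−E_R)/(RT)].
(E_S−E_R)/(RT) = (116−74.3)×10³/(8.314×479) = 41700/3982 = 10.47.
k_R/k_S = (4.71×10^7/1.38×10^11)·exp(10.47) = 3.413×10^-4 × 35279 = 12.0.

12.0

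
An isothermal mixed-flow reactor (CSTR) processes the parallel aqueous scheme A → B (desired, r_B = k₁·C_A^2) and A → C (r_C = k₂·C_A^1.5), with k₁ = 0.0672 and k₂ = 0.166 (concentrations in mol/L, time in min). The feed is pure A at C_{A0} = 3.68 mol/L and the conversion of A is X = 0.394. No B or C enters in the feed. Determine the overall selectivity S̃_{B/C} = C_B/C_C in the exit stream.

Exit C_A = C_{A0}(1−X) = 3.68×0.606 = 2.230 mol/L.
In a CSTR the entire volume is at exit conditions, so r_B = 0.0672×2.230^2 = 0.3342 and r_C = 0.166×2.230^1.5 = 0.5528.
Overall selectivity = C_B/C_C = r_Bτ/(r_Cτ) = r_B/r_C = 0.605.

0.605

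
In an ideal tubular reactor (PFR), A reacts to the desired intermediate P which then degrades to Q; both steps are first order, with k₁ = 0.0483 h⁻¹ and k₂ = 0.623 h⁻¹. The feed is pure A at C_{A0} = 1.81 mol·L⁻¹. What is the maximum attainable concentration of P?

0.113 mol·L⁻¹

For a first-order series the maximum intermediate yield is C_{P,max}/C_{A0} = (k₁/k₂)^[k₂/(k₂−k₁)].
= (0.0483/0.623)^(0.623/(0.623−0.0483)) = (0.07753)^(1.084) = 0.06254.
C_{P,max} = 0.06254×1.81 = 0.113 mol·L⁻¹.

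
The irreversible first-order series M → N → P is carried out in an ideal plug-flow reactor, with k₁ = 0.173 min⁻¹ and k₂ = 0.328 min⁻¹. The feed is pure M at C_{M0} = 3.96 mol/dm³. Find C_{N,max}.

At the optimum, C_{N,max}/C_{M0} = (k₁/k₂)^[k₂/(k₂−k₁)].
= (0.173/0.328)^(0.328/(0.328−0.173)) = (0.5274)^(2.116) = 0.2583.
C_{N,max} = 0.2583×3.96 = 1.02 mol/dm³.

1.02 mol/dm³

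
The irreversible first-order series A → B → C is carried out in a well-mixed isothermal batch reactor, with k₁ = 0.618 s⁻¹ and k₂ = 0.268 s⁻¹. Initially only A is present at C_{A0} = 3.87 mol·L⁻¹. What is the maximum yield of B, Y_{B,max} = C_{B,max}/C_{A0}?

0.527

For a first-order series the maximum intermediate yield is C_{B,max}/C_{A0} = (k₁/k₂)^[k₂/(k₂−k₁)].
= (0.618/0.268)^(0.268/(0.268−0.618)) = (2.306)^(-0.7657) = 0.5274.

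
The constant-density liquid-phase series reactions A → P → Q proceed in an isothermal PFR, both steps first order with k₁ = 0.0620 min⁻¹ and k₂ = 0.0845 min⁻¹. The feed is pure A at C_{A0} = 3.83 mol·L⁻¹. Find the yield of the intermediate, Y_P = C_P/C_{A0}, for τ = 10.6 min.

For first-order series with pure A initially, C_P(τ) = k₁C_{A0}/(k₂−k₁)·(e^(−k₁τ) − e^(−k₂τ)).
e^(−k₁τ) = e^(−0.0620×10.6) = e^(−0.6572) = 0.5183; e^(−k₂τ) = e^(−0.8957) = 0.4083.
C_P = 0.0620×3.83/(0.0845−0.0620) × (0.5183−0.4083) = 10.55×0.1100 = 1.161 mol·L⁻¹.
Y_P = C_P/C_{A0} = 1.161/3.83 = 0.303.

0.303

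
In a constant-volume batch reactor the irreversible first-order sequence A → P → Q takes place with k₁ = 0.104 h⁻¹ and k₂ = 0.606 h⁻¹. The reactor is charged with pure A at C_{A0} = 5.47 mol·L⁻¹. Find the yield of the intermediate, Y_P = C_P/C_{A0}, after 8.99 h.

0.0804

For first-order series with pure A initially, C_P(t) = k₁C_{A0}/(k₂−k₁)·(e^(−k₁t) − e^(−k₂t)).
e^(−k₁t) = e^(−0.104×8.99) = e^(−0.9350) = 0.3926; e^(−k₂t) = e^(−5.448) = 0.004305.
C_P = 0.104×5.47/(0.606−0.104) × (0.3926−0.004305) = 1.133×0.3883 = 0.4400 mol·L⁻¹.
Y_P = C_P/C_{A0} = 0.4400/5.47 = 0.0804.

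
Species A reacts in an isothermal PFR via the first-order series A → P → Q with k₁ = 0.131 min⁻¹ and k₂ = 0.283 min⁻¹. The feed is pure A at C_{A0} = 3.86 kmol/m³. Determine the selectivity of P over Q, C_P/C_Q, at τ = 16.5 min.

Solving the coupled first-order balances gives C_P(τ) = [k₁/(k₂−k₁)]·C_{A0}·(e^(−k₁τ) − e^(−k₂τ)).
e^(−k₁τ) = e^(−0.131×16.5) = e^(−2.162) = 0.1152; e^(−k₂τ) = e^(−4.669) = 0.009377.
C_P = 0.131×3.86/(0.283−0.131) × (0.1152−0.009377) = 3.327×0.1058 = 0.3519 kmol/m³.
C_A = C_{A0}e^(−k₁τ) = 0.4445 kmol/m³, so C_Q = C_{A0}−C_A−C_P = 3.064 kmol/m³; C_P/C_Q = 0.115.

0.115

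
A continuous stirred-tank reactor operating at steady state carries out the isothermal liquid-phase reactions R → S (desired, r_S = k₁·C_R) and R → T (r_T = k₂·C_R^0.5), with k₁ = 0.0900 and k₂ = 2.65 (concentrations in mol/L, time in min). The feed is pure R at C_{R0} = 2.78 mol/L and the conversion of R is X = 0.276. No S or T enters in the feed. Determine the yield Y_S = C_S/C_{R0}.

Exit C_R = C_{R0}(1−X) = 2.78×0.724 = 2.013 mol/L.
In a CSTR the entire volume is at exit conditions, so r_S = 0.0900×2.013 = 0.1811 and r_T = 2.65×2.013^0.5 = 3.760.
Fraction of consumed R going to S: r_S/(r_S+r_T) = 0.04597.
C_S = 0.04597·C_{R0}·X = 0.04597×2.78×0.276 = 0.0353 mol/L; Y_S = C_S/C_{R0} = 0.0127.

0.0127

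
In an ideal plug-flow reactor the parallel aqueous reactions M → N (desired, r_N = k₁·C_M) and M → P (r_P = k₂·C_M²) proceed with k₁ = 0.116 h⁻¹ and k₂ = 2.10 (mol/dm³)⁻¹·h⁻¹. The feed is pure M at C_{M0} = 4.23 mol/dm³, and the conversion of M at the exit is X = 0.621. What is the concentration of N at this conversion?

C_M = C_{M0}(1−X) = 1.603 mol/dm³.
Along a PFR/batch, dC_N/dC_M = −r_N/(r_N+r_P) = −k₁/(k₁+k₂·C_M).
Integrating from C_{M0} to C_M: C_N = (0.116/2.10)·ln[(0.116+2.10·4.23)/(0.116+2.10·1.60)] = 0.05524·ln(8.999/3.483) = 0.05244 mol/dm³.

0.0524 mol/dm³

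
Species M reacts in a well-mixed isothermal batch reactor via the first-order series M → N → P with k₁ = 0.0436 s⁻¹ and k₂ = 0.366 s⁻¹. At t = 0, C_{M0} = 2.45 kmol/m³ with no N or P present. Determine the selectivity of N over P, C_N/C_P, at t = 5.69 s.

The intermediate concentration in a first-order A→B→C sequence is C_N = k₁C_{M0}(e^(−k₁t) − e^(−k₂t))/(k₂−k₁).
e^(−k₁t) = e^(−0.0436×5.69) = e^(−0.2481) = 0.7803; e^(−k₂t) = e^(−2.083) = 0.1246.
C_N = 0.0436×2.45/(0.366−0.0436) × (0.7803−0.1246) = 0.3313×0.6557 = 0.2172 kmol/m³.
C_M = C_{M0}e^(−k₁t) = 1.912 kmol/m³, so C_P = C_{M0}−C_M−C_N = 0.3210 kmol/m³; C_N/C_P = 0.677.

0.677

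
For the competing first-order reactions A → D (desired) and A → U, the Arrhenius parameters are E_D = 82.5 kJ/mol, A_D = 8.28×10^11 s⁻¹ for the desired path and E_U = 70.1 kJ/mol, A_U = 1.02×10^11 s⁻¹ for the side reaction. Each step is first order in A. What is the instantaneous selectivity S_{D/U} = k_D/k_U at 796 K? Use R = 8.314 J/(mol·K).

1.25

k_D/k_U = (A_D/A_U)·exp[−(E_D−E_U)/(RT)] = (A_D/A_U)·exp[(E_U−E_D)/(RT)].
(E_U−E_D)/(RT) = (70.1−82.5)×10³/(8.314×796) = -12400/6618 = -1.874.
k_D/k_U = (8.28×10^11/1.02×10^11)·exp(-1.874) = 8.118 × 0.1536 = 1.25.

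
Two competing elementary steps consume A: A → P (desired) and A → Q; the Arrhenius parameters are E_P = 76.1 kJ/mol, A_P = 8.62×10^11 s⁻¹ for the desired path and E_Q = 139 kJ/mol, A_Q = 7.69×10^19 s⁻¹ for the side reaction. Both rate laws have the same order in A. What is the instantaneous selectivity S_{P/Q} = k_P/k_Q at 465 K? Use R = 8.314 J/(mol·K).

0.130

Since both paths have the same order in A, the concentration cancels and S_{P/Q} = k_P/k_Q = (A_P/A_Q)·exp[(E_Q−E_P)/(RT)].
(E_Q−E_P)/(RT) = (139−76.1)×10³/(8.314×465) = 62900/3866 = 16.27.
k_P/k_Q = (8.62×10^11/7.69×10^19)·exp(16.27) = 1.121×10^-8 × 1.164×10^7 = 0.130.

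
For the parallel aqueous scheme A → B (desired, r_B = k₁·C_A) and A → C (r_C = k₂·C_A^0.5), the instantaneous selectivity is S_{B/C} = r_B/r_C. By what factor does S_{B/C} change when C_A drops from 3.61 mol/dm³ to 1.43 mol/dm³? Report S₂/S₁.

0.629

S_{B/C} = (k₁/k₂)·C_A^0.5, so S₂/S₁ = (C_{A,2}/C_{A,1})^0.5.
= (1.43/3.61)^0.5 = (0.3961)^0.5 = 0.629.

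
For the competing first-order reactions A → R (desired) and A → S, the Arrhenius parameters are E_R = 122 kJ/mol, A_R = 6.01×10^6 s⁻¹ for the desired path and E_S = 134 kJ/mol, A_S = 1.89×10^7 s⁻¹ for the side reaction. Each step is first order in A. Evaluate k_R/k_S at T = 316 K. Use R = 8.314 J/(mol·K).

With equal orders, S_{R/S} = k_R/k_S = (A_R/A_S)·exp[(E_S−E_R)/(RT)].
(E_S−E_R)/(RT) = (134−122)×10³/(8.314×316) = 12000/2627 = 4.568.
k_R/k_S = (6.01×10^6/1.89×10^7)·exp(4.568) = 0.3180 × 96.31 = 30.6.
Since E_R < E_S, lowering the temperature improves selectivity toward R.

30.6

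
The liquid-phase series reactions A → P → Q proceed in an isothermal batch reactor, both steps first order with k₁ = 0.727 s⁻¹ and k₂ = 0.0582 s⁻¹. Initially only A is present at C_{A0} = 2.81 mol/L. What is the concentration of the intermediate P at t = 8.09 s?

The intermediate concentration in a first-order A→B→C sequence is C_P = k₁C_{A0}(e^(−k₁t) − e^(−k₂t))/(k₂−k₁).
e^(−k₁t) = e^(−0.727×8.09) = e^(−5.881) = 0.002791; e^(−k₂t) = e^(−0.4708) = 0.6245.
C_P = 0.727×2.81/(0.0582−0.727) × (0.002791−0.6245) = (-3.055)×(-0.6217) = 1.899 mol/L.

1.90 mol/L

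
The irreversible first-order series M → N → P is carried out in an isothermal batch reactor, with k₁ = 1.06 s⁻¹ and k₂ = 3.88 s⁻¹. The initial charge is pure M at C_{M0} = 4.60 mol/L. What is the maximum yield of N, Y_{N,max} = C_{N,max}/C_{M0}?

Evaluating C_N at t_opt = ln(k₂/k₁)/(k₂−k₁) gives C_{N,max}/C_{M0} = (k₁/k₂)^[k₂/(k₂−k₁)].
= (1.06/3.88)^(3.88/(3.88−1.06)) = (0.2732)^(1.376) = 0.1677.

0.168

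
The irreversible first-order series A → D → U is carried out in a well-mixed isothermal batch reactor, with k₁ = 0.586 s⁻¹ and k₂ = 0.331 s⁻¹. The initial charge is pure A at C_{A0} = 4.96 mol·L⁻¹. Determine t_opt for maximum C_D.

2.24 s

For first-order series the maximum of C_D occurs at t_opt = ln(k₂/k₁)/(k₂−k₁).
= ln(0.331/0.586)/(0.331−0.586) = ln(0.5648)/-0.2550 = -0.5712/-0.2550 = 2.24 s.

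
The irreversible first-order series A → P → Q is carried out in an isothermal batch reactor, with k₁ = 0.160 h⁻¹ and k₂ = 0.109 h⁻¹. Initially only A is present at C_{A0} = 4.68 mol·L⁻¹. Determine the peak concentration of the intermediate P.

Evaluating C_P at t_opt = ln(k₂/k₁)/(k₂−k₁) gives C_{P,max}/C_{A0} = (k₁/k₂)^[k₂/(k₂−k₁)].
= (0.160/0.109)^(0.109/(0.109−0.160)) = (1.468)^(-2.137) = 0.4403.
C_{P,max} = 0.4403×4.68 = 2.06 mol·L⁻¹.

2.06 mol·L⁻¹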